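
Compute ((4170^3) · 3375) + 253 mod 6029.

(4170)^3 ≡ 1534 (mod 6029)
1534 · 3375 = 5177250 ≡ 4368 (mod 6029)
4368 + 253 = 4621

4621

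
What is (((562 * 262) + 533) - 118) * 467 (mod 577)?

60

562 * 262 = 147244 ≡ 109 (mod 577)
109 + 533 = 642 ≡ 65 (mod 577)
65 - 118 = -53 ≡ 524 (mod 577)
524 * 467 = 244708 ≡ 60 (mod 577)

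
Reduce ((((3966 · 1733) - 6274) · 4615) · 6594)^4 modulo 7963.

3966 · 1733 = 6873078 ≡ 1009 (mod 7963)
1009 - 6274 = -5265 ≡ 2698 (mod 7963)
2698 · 4615 = 12451270 ≡ 5101 (mod 7963)
5101 · 6594 = 33635994 ≡ 282 (mod 7963)
(282)^4 ≡ 3273 (mod 7963)

3273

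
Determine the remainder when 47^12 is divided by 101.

19

Using repeated squaring:
12 in binary is 1100, i.e. 12 = 8 + 4.
47^1 ≡ 47 (mod 101)
47^2 ≡ 47^2 = 2209 ≡ 88 (mod 101)
47^4 ≡ 88^2 = 7744 ≡ 68 (mod 101)
47^8 ≡ 68^2 = 4624 ≡ 79 (mod 101)
47^12 = 47^8 * 47^4 ≡ 79 * 68 (mod 101).
79 * 68 = 5372 ≡ 19 (mod 101).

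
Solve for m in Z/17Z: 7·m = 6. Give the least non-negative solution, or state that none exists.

gcd(7, 17) = 1, so a unique solution mod 17 exists.
7⁻¹ ≡ 5 (mod 17).
m ≡ 5·6 ≡ 13 (mod 17).

13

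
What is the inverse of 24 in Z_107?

Run the extended Euclidean algorithm:
107 = 4·24 + 11
24 = 2·11 + 2
11 = 5·2 + 1
2 = 2·1 + 0
gcd(24, 107) = 1, so the inverse exists.
Back-substitute for 1:
1 = 1·11 − 5·2
  = −5·24 + 11·11
  = 11·107 − 49·24
So 24⁻¹ ≡ −49 ≡ 58 (mod 107).

58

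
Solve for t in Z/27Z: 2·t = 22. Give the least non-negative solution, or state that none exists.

11

gcd(2, 27) = 1, so a unique solution mod 27 exists.
2⁻¹ ≡ 14 (mod 27).
t ≡ 14·22 ≡ 11 (mod 27).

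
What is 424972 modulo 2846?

918

424972 = 149·2846 + 918, so 424972 ≡ 918 (mod 2846).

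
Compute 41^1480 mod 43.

1480 in binary is 10111001000, i.e. 1480 = 1024 + 256 + 128 + 64 + 8.
41^1 ≡ 41 (mod 43)
41^2 ≡ 41^2 = 1681 ≡ 4 (mod 43)
41^4 ≡ 4^2 = 16 (mod 43)
41^8 ≡ 16^2 = 256 ≡ 41 (mod 43)
41^16 ≡ 41^2 = 1681 ≡ 4 (mod 43)
41^32 ≡ 4^2 = 16 (mod 43)
41^64 ≡ 16^2 = 256 ≡ 41 (mod 43)
41^128 ≡ 41^2 = 1681 ≡ 4 (mod 43)
41^256 ≡ 4^2 = 16 (mod 43)
41^512 ≡ 16^2 = 256 ≡ 41 (mod 43)
41^1024 ≡ 41^2 = 1681 ≡ 4 (mod 43)
41^1480 = 41^1024 × 41^256 × 41^128 × 41^64 × 41^8 ≡ 4 × 16 × 4 × 41 × 41 (mod 43).
Accumulate the product:
4 × 16 = 64 ≡ 21
21 × 4 = 84 ≡ 41
41 × 41 = 1681 ≡ 4
4 × 41 = 164 ≡ 35

35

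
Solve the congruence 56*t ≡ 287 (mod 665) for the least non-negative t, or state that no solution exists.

17

gcd(56, 665) = 7, and 7 | 287, so solutions exist.
Divide through by 7: 8*t = 41 (mod 95).
8⁻¹ ≡ 12 (mod 95).
t ≡ 12*41 ≡ 17 (mod 95).
The smallest non-negative solution is t = 17.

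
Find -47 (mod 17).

4

-47 = -3×17 + 4, so -47 ≡ 4 (mod 17).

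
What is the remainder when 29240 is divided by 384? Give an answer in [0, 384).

29240 = 76*384 + 56, so 29240 ≡ 56 (mod 384).

56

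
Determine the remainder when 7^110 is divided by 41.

32

7^1 ≡ 7 (mod 41)
7^2 ≡ 7^2 = 49 ≡ 8 (mod 41)
7^4 ≡ 8^2 = 64 ≡ 23 (mod 41)
7^8 ≡ 23^2 = 529 ≡ 37 (mod 41)
7^16 ≡ 37^2 = 1369 ≡ 16 (mod 41)
7^32 ≡ 16^2 = 256 ≡ 10 (mod 41)
7^64 ≡ 10^2 = 100 ≡ 18 (mod 41)
7^110 = 7^64 · 7^32 · 7^8 · 7^4 · 7^2 ≡ 18 · 10 · 37 · 23 · 8 (mod 41).
Accumulate the product:
18 · 10 = 180 ≡ 16
16 · 37 = 592 ≡ 18
18 · 23 = 414 ≡ 4
4 · 8 = 32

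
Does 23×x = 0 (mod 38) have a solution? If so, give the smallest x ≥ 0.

0

gcd(23, 38) = 1, so a unique solution mod 38 exists.
23⁻¹ ≡ 5 (mod 38).
x ≡ 5×0 ≡ 0 (mod 38).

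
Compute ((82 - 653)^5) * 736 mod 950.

82 - 653 = -571 ≡ 379 (mod 950)
(379)^5 ≡ 949 (mod 950)
949 * 736 = 698464 ≡ 214 (mod 950)

214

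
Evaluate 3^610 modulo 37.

3^1 ≡ 3 (mod 37)
3^2 ≡ 3^2 = 9 (mod 37)
3^4 ≡ 9^2 = 81 ≡ 7 (mod 37)
3^8 ≡ 7^2 = 49 ≡ 12 (mod 37)
3^16 ≡ 12^2 = 144 ≡ 33 (mod 37)
3^32 ≡ 33^2 = 1089 ≡ 16 (mod 37)
3^64 ≡ 16^2 = 256 ≡ 34 (mod 37)
3^128 ≡ 34^2 = 1156 ≡ 9 (mod 37)
3^256 ≡ 9^2 = 81 ≡ 7 (mod 37)
3^512 ≡ 7^2 = 49 ≡ 12 (mod 37)
3^610 = 3^512 × 3^64 × 3^32 × 3^2 ≡ 12 × 34 × 16 × 9 (mod 37).
Accumulate the product:
12 × 34 = 408 ≡ 1
1 × 16 = 16
16 × 9 = 144 ≡ 33

33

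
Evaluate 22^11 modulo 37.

18

Compute successive squares:
11 in binary is 1011, i.e. 11 = 8 + 2 + 1.
22^1 ≡ 22 (mod 37)
22^2 ≡ 22^2 = 484 ≡ 3 (mod 37)
22^4 ≡ 3^2 = 9 (mod 37)
22^8 ≡ 9^2 = 81 ≡ 7 (mod 37)
22^11 = 22^8 × 22^2 × 22^1 ≡ 7 × 3 × 22 (mod 37).
Accumulate the product:
7 × 3 = 21
21 × 22 = 462 ≡ 18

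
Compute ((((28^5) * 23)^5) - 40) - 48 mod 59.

(28)^5 ≡ 9 (mod 59)
9 * 23 = 207 ≡ 30 (mod 59)
(30)^5 ≡ 24 (mod 59)
24 - 40 = -16 ≡ 43 (mod 59)
43 - 48 = -5 ≡ 54 (mod 59)

54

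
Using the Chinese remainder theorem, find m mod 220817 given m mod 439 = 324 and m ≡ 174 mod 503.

132463

439⁻¹ mod 503: 439*55 ≡ 1 (mod 503), so 439⁻¹ ≡ 55.
m = 324 + 439*((174 − 324)*55 mod 503) = 324 + 439*301 = 132463.
Check: 132463 mod 439 = 324, 132463 mod 503 = 174. ✓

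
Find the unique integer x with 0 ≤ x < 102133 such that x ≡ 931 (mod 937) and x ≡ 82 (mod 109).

937⁻¹ mod 109: 937·52 ≡ 1 (mod 109), so 937⁻¹ ≡ 52.
x = 931 + 937·((82 − 931)·52 mod 109) = 931 + 937·106 = 100253.
Check: 100253 mod 937 = 931, 100253 mod 109 = 82. ✓

100253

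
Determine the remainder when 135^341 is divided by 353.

By square-and-multiply:
341 in binary is 101010101, i.e. 341 = 256 + 64 + 16 + 4 + 1.
135^1 ≡ 135 (mod 353)
135^2 ≡ 135^2 = 18225 ≡ 222 (mod 353)
135^4 ≡ 222^2 = 49284 ≡ 217 (mod 353)
135^8 ≡ 217^2 = 47089 ≡ 140 (mod 353)
135^16 ≡ 140^2 = 19600 ≡ 185 (mod 353)
135^32 ≡ 185^2 = 34225 ≡ 337 (mod 353)
135^64 ≡ 337^2 = 113569 ≡ 256 (mod 353)
135^128 ≡ 256^2 = 65536 ≡ 231 (mod 353)
135^256 ≡ 231^2 = 53361 ≡ 58 (mod 353)
135^341 = 135^256 · 135^64 · 135^16 · 135^4 · 135^1 ≡ 58 · 256 · 185 · 217 · 135 (mod 353).
Accumulate the product:
58 · 256 = 14848 ≡ 22
22 · 185 = 4070 ≡ 187
187 · 217 = 40579 ≡ 337
337 · 135 = 45495 ≡ 311

311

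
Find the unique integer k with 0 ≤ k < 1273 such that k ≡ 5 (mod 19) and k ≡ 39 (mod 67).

19⁻¹ mod 67: 19×60 ≡ 1 (mod 67), so 19⁻¹ ≡ 60.
k = 5 + 19×((39 − 5)×60 mod 67) = 5 + 19×30 = 575.

575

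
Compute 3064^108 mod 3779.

Using repeated squaring:
108 in binary is 1101100, i.e. 108 = 64 + 32 + 8 + 4.
3064^1 ≡ 3064 (mod 3779)
3064^2 ≡ 3064^2 = 9388096 ≡ 1060 (mod 3779)
3064^4 ≡ 1060^2 = 1123600 ≡ 1237 (mod 3779)
3064^8 ≡ 1237^2 = 1530169 ≡ 3453 (mod 3779)
3064^16 ≡ 3453^2 = 11923209 ≡ 464 (mod 3779)
3064^32 ≡ 464^2 = 215296 ≡ 3672 (mod 3779)
3064^64 ≡ 3672^2 = 13483584 ≡ 112 (mod 3779)
3064^108 = 3064^64 × 3064^32 × 3064^8 × 3064^4 ≡ 112 × 3672 × 3453 × 1237 (mod 3779).
Accumulate the product:
112 × 3672 = 411264 ≡ 3132
3132 × 3453 = 10814796 ≡ 3077
3077 × 1237 = 3806249 ≡ 796

796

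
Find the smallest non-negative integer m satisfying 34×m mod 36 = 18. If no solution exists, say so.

9

gcd(34, 36) = 2, and 2 | 18, so solutions exist.
Divide through by 2: 17×m ≡ 9 mod 18.
17⁻¹ ≡ 17 (mod 18).
m ≡ 17×9 ≡ 9 (mod 18).
The smallest non-negative solution is m = 9.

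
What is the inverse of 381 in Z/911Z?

911 = 2*381 + 149
381 = 2*149 + 83
149 = 1*83 + 66
83 = 1*66 + 17
66 = 3*17 + 15
17 = 1*15 + 2
15 = 7*2 + 1
2 = 2*1 + 0
gcd(381, 911) = 1, so the inverse exists.
Back-substitute for 1:
1 = 1*15 − 7*2
  = −7*17 + 8*15
  = 8*66 − 31*17
  = −31*83 + 39*66
  = 39*149 − 70*83
  = −70*381 + 179*149
  = 179*911 − 428*381
So 381⁻¹ ≡ −428 ≡ 483 (mod 911).

483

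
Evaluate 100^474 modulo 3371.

594

By square-and-multiply:
474 in binary is 111011010, i.e. 474 = 256 + 128 + 64 + 16 + 8 + 2.
100^1 ≡ 100 (mod 3371)
100^2 ≡ 100^2 = 10000 ≡ 3258 (mod 3371)
100^4 ≡ 3258^2 = 10614564 ≡ 2656 (mod 3371)
100^8 ≡ 2656^2 = 7054336 ≡ 2204 (mod 3371)
100^16 ≡ 2204^2 = 4857616 ≡ 5 (mod 3371)
100^32 ≡ 5^2 = 25 (mod 3371)
100^64 ≡ 25^2 = 625 (mod 3371)
100^128 ≡ 625^2 = 390625 ≡ 2960 (mod 3371)
100^256 ≡ 2960^2 = 8761600 ≡ 371 (mod 3371)
100^474 = 100^256 · 100^128 · 100^64 · 100^16 · 100^8 · 100^2 ≡ 371 · 2960 · 625 · 5 · 2204 · 3258 (mod 3371).
Accumulate the product:
371 · 2960 = 1098160 ≡ 2585
2585 · 625 = 1615625 ≡ 916
916 · 5 = 4580 ≡ 1209
1209 · 2204 = 2664636 ≡ 1546
1546 · 3258 = 5036868 ≡ 594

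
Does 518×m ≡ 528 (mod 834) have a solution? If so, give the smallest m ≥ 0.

gcd(518, 834) = 2, and 2 | 528, so solutions exist.
Divide through by 2: 259×m mod 417 = 264.
259⁻¹ ≡ 256 (mod 417).
m ≡ 256×264 ≡ 30 (mod 417).
The smallest non-negative solution is m = 30.

30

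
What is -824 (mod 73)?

-824 = -12*73 + 52, so -824 ≡ 52 (mod 73).

52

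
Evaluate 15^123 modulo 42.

By square-and-multiply:
123 in binary is 1111011, i.e. 123 = 64 + 32 + 16 + 8 + 2 + 1.
15^1 ≡ 15 (mod 42)
15^2 ≡ 15^2 = 225 ≡ 15 (mod 42)
15^4 ≡ 15^2 = 225 ≡ 15 (mod 42)
15^8 ≡ 15^2 = 225 ≡ 15 (mod 42)
15^16 ≡ 15^2 = 225 ≡ 15 (mod 42)
15^32 ≡ 15^2 = 225 ≡ 15 (mod 42)
15^64 ≡ 15^2 = 225 ≡ 15 (mod 42)
15^123 = 15^64 * 15^32 * 15^16 * 15^8 * 15^2 * 15^1 ≡ 15 * 15 * 15 * 15 * 15 * 15 (mod 42).
Accumulate the product:
15 * 15 = 225 ≡ 15
15 * 15 = 225 ≡ 15
15 * 15 = 225 ≡ 15
15 * 15 = 225 ≡ 15
15 * 15 = 225 ≡ 15

15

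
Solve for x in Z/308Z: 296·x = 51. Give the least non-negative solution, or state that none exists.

no solution

gcd(296, 308) = 4, and 4 does not divide 51.
So the congruence has no solution.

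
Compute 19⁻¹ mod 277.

277 = 14·19 + 11
19 = 1·11 + 8
11 = 1·8 + 3
8 = 2·3 + 2
3 = 1·2 + 1
2 = 2·1 + 0
gcd(19, 277) = 1, so the inverse exists.
Back-substitute for 1:
1 = 1·3 − 1·2
  = −1·8 + 3·3
  = 3·11 − 4·8
  = −4·19 + 7·11
  = 7·277 − 102·19
So 19⁻¹ ≡ −102 ≡ 175 (mod 277).

175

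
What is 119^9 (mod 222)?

191

By square-and-multiply:
9 in binary is 1001, i.e. 9 = 8 + 1.
119^1 ≡ 119 (mod 222)
119^2 ≡ 119^2 = 14161 ≡ 175 (mod 222)
119^4 ≡ 175^2 = 30625 ≡ 211 (mod 222)
119^8 ≡ 211^2 = 44521 ≡ 121 (mod 222)
119^9 = 119^8 · 119^1 ≡ 121 · 119 (mod 222).
121 · 119 = 14399 ≡ 191 (mod 222).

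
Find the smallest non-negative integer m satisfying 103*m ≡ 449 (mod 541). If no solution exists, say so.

309

gcd(103, 541) = 1, so a unique solution mod 541 exists.
103⁻¹ ≡ 520 (mod 541).
m ≡ 520*449 ≡ 309 (mod 541).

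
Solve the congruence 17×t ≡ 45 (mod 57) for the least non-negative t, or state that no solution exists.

gcd(17, 57) = 1, so a unique solution mod 57 exists.
17⁻¹ ≡ 47 (mod 57).
t ≡ 47×45 ≡ 6 (mod 57).

6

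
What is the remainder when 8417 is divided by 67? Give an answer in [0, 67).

42

8417 = 125·67 + 42, so 8417 ≡ 42 (mod 67).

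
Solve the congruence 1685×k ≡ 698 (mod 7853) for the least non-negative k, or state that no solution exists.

gcd(1685, 7853) = 1, so a unique solution mod 7853 exists.
1685⁻¹ ≡ 2787 (mod 7853).
k ≡ 2787×698 ≡ 5635 (mod 7853).

5635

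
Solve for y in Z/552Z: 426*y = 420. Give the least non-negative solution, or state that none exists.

gcd(426, 552) = 6, and 6 | 420, so solutions exist.
Divide through by 6: 71*y mod 92 = 70.
71⁻¹ ≡ 35 (mod 92).
y ≡ 35*70 ≡ 58 (mod 92).
The smallest non-negative solution is y = 58.

58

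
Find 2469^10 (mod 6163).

1857

Compute successive squares:
2469^1 ≡ 2469 (mod 6163)
2469^2 ≡ 2469^2 = 6095961 ≡ 754 (mod 6163)
2469^4 ≡ 754^2 = 568516 ≡ 1520 (mod 6163)
2469^8 ≡ 1520^2 = 2310400 ≡ 5438 (mod 6163)
2469^10 = 2469^8 * 2469^2 ≡ 5438 * 754 (mod 6163).
5438 * 754 = 4100252 ≡ 1857 (mod 6163).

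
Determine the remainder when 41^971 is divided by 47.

26

971 in binary is 1111001011, i.e. 971 = 512 + 256 + 128 + 64 + 8 + 2 + 1.
41^1 ≡ 41 (mod 47)
41^2 ≡ 41^2 = 1681 ≡ 36 (mod 47)
41^4 ≡ 36^2 = 1296 ≡ 27 (mod 47)
41^8 ≡ 27^2 = 729 ≡ 24 (mod 47)
41^16 ≡ 24^2 = 576 ≡ 12 (mod 47)
41^32 ≡ 12^2 = 144 ≡ 3 (mod 47)
41^64 ≡ 3^2 = 9 (mod 47)
41^128 ≡ 9^2 = 81 ≡ 34 (mod 47)
41^256 ≡ 34^2 = 1156 ≡ 28 (mod 47)
41^512 ≡ 28^2 = 784 ≡ 32 (mod 47)
41^971 = 41^512 · 41^256 · 41^128 · 41^64 · 41^8 · 41^2 · 41^1 ≡ 32 · 28 · 34 · 9 · 24 · 36 · 41 (mod 47).
Accumulate the product:
32 · 28 = 896 ≡ 3
3 · 34 = 102 ≡ 8
8 · 9 = 72 ≡ 25
25 · 24 = 600 ≡ 36
36 · 36 = 1296 ≡ 27
27 · 41 = 1107 ≡ 26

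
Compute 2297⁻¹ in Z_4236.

2189

Apply the Euclidean algorithm and back-substitute:
4236 = 1·2297 + 1939
2297 = 1·1939 + 358
1939 = 5·358 + 149
358 = 2·149 + 60
149 = 2·60 + 29
60 = 2·29 + 2
29 = 14·2 + 1
2 = 2·1 + 0
gcd(2297, 4236) = 1, so the inverse exists.
Bézout: 1 = 1110·4236 − 2047·2297.
So 2297⁻¹ ≡ −2047 ≡ 2189 (mod 4236).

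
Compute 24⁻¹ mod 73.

73 = 3*24 + 1
24 = 24*1 + 0
gcd(24, 73) = 1, so the inverse exists.
Bézout: 1 = 1*73 − 3*24.
So 24⁻¹ ≡ −3 ≡ 70 (mod 73).

70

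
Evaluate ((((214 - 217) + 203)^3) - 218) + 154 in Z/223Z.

34

214 - 217 = -3 ≡ 220 (mod 223)
220 + 203 = 423 ≡ 200 (mod 223)
(200)^3 ≡ 98 (mod 223)
98 - 218 = -120 ≡ 103 (mod 223)
103 + 154 = 257 ≡ 34 (mod 223)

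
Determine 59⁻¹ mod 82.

57

Run the extended Euclidean algorithm:
82 = 1×59 + 23
59 = 2×23 + 13
23 = 1×13 + 10
13 = 1×10 + 3
10 = 3×3 + 1
3 = 3×1 + 0
gcd(59, 82) = 1, so the inverse exists.
Back-substitute for 1:
1 = 1×10 − 3×3
  = −3×13 + 4×10
  = 4×23 − 7×13
  = −7×59 + 18×23
  = 18×82 − 25×59
So 59⁻¹ ≡ −25 ≡ 57 (mod 82).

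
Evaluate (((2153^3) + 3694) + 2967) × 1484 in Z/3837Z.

(2153)^3 ≡ 2414 (mod 3837)
2414 + 3694 = 6108 ≡ 2271 (mod 3837)
2271 + 2967 = 5238 ≡ 1401 (mod 3837)
1401 × 1484 = 2079084 ≡ 3267 (mod 3837)

3267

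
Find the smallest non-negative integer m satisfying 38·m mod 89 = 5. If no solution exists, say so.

gcd(38, 89) = 1, so a unique solution mod 89 exists.
38⁻¹ ≡ 82 (mod 89).
m ≡ 82·5 ≡ 54 (mod 89).

54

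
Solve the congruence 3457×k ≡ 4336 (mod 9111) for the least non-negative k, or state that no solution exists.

gcd(3457, 9111) = 1, so a unique solution mod 9111 exists.
3457⁻¹ ≡ 5980 (mod 9111).
k ≡ 5980×4336 ≡ 8485 (mod 9111).

8485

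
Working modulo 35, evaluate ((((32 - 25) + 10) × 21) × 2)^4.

21

32 - 25 = 7
7 + 10 = 17
17 × 21 = 357 ≡ 7 (mod 35)
7 × 2 = 14
(14)^4 ≡ 21 (mod 35)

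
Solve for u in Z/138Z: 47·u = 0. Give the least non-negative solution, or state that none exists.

gcd(47, 138) = 1, so a unique solution mod 138 exists.
47⁻¹ ≡ 47 (mod 138).
u ≡ 47·0 ≡ 0 (mod 138).

0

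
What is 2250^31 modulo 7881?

5517

By square-and-multiply:
31 in binary is 11111, i.e. 31 = 16 + 8 + 4 + 2 + 1.
2250^1 ≡ 2250 (mod 7881)
2250^2 ≡ 2250^2 = 5062500 ≡ 2898 (mod 7881)
2250^4 ≡ 2898^2 = 8398404 ≡ 5139 (mod 7881)
2250^8 ≡ 5139^2 = 26409321 ≡ 90 (mod 7881)
2250^16 ≡ 90^2 = 8100 ≡ 219 (mod 7881)
2250^31 = 2250^16 × 2250^8 × 2250^4 × 2250^2 × 2250^1 ≡ 219 × 90 × 5139 × 2898 × 2250 (mod 7881).
Accumulate the product:
219 × 90 = 19710 ≡ 3948
3948 × 5139 = 20288772 ≡ 3078
3078 × 2898 = 8920044 ≡ 6633
6633 × 2250 = 14924250 ≡ 5517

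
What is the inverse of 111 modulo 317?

20

317 = 2·111 + 95
111 = 1·95 + 16
95 = 5·16 + 15
16 = 1·15 + 1
15 = 15·1 + 0
gcd(111, 317) = 1, so the inverse exists.
Back-substitute for 1:
1 = 1·16 − 1·15
  = −1·95 + 6·16
  = 6·111 − 7·95
  = −7·317 + 20·111
So 111⁻¹ ≡ 20 (mod 317).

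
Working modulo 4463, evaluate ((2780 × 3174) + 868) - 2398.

3302

2780 × 3174 = 8823720 ≡ 369 (mod 4463)
369 + 868 = 1237
1237 - 2398 = -1161 ≡ 3302 (mod 4463)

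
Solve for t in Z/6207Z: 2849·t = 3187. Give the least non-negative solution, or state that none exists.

5036

gcd(2849, 6207) = 1, so a unique solution mod 6207 exists.
2849⁻¹ ≡ 878 (mod 6207).
t ≡ 878·3187 ≡ 5036 (mod 6207).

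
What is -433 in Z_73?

-433 = -6*73 + 5, so -433 ≡ 5 (mod 73).

5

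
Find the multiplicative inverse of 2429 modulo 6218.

1047

Apply the Euclidean algorithm and back-substitute:
6218 = 2·2429 + 1360
2429 = 1·1360 + 1069
1360 = 1·1069 + 291
1069 = 3·291 + 196
291 = 1·196 + 95
196 = 2·95 + 6
95 = 15·6 + 5
6 = 1·5 + 1
5 = 5·1 + 0
gcd(2429, 6218) = 1, so the inverse exists.
Back-substitute for 1:
1 = 1·6 − 1·5
  = −1·95 + 16·6
  = 16·196 − 33·95
  = −33·291 + 49·196
  = 49·1069 − 180·291
  = −180·1360 + 229·1069
  = 229·2429 − 409·1360
  = −409·6218 + 1047·2429
So 2429⁻¹ ≡ 1047 (mod 6218).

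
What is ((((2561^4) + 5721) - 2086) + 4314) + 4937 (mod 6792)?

4607

(2561)^4 ≡ 5305 (mod 6792)
5305 + 5721 = 11026 ≡ 4234 (mod 6792)
4234 - 2086 = 2148
2148 + 4314 = 6462
6462 + 4937 = 11399 ≡ 4607 (mod 6792)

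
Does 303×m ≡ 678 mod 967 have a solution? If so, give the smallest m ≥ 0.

165

gcd(303, 967) = 1, so a unique solution mod 967 exists.
303⁻¹ ≡ 150 (mod 967).
m ≡ 150×678 ≡ 165 (mod 967).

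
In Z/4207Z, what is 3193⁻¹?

Run the extended Euclidean algorithm:
4207 = 1×3193 + 1014
3193 = 3×1014 + 151
1014 = 6×151 + 108
151 = 1×108 + 43
108 = 2×43 + 22
43 = 1×22 + 21
22 = 1×21 + 1
21 = 21×1 + 0
gcd(3193, 4207) = 1, so the inverse exists.
Bézout: 1 = 148×4207 − 195×3193.
So 3193⁻¹ ≡ −195 ≡ 4012 (mod 4207).

4012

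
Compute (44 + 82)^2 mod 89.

44 + 82 = 126 ≡ 37 (mod 89)
(37)^2 ≡ 34 (mod 89)

34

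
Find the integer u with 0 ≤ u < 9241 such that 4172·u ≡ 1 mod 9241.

6820

9241 = 2*4172 + 897
4172 = 4*897 + 584
897 = 1*584 + 313
584 = 1*313 + 271
313 = 1*271 + 42
271 = 6*42 + 19
42 = 2*19 + 4
19 = 4*4 + 3
4 = 1*3 + 1
3 = 3*1 + 0
gcd(4172, 9241) = 1, so the inverse exists.
Back-substitute for 1:
1 = 1*4 − 1*3
  = −1*19 + 5*4
  = 5*42 − 11*19
  = −11*271 + 71*42
  = 71*313 − 82*271
  = −82*584 + 153*313
  = 153*897 − 235*584
  = −235*4172 + 1093*897
  = 1093*9241 − 2421*4172
So 4172⁻¹ ≡ −2421 ≡ 6820 (mod 9241).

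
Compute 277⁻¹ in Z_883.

Apply the Euclidean algorithm and back-substitute:
883 = 3×277 + 52
277 = 5×52 + 17
52 = 3×17 + 1
17 = 17×1 + 0
gcd(277, 883) = 1, so the inverse exists.
Back-substitute for 1:
1 = 1×52 − 3×17
  = −3×277 + 16×52
  = 16×883 − 51×277
So 277⁻¹ ≡ −51 ≡ 832 (mod 883).

832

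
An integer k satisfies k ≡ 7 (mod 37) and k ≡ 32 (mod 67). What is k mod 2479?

2042

37⁻¹ mod 67: 37×29 ≡ 1 (mod 67), so 37⁻¹ ≡ 29.
k = 7 + 37×((32 − 7)×29 mod 67) = 7 + 37×55 = 2042.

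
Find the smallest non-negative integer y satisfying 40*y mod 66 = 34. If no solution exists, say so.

19

gcd(40, 66) = 2, and 2 | 34, so solutions exist.
Divide through by 2: 20*y mod 33 = 17.
20⁻¹ ≡ 5 (mod 33).
y ≡ 5*17 ≡ 19 (mod 33).
The smallest non-negative solution is y = 19.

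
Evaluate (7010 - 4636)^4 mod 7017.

7010 - 4636 = 2374
(2374)^4 ≡ 6004 (mod 7017)

6004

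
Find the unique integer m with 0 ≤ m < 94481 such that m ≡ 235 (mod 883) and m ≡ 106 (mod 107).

17012

883⁻¹ mod 107: 883*4 ≡ 1 (mod 107), so 883⁻¹ ≡ 4.
m = 235 + 883*((106 − 235)*4 mod 107) = 235 + 883*19 = 17012.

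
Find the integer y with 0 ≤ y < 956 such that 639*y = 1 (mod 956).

383

By the extended Euclidean algorithm:
956 = 1·639 + 317
639 = 2·317 + 5
317 = 63·5 + 2
5 = 2·2 + 1
2 = 2·1 + 0
gcd(639, 956) = 1, so the inverse exists.
Back-substitute for 1:
1 = 1·5 − 2·2
  = −2·317 + 127·5
  = 127·639 − 256·317
  = −256·956 + 383·639
So 639⁻¹ ≡ 383 (mod 956).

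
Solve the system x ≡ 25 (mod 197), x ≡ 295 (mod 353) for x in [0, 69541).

7708

197⁻¹ mod 353: 197·310 ≡ 1 (mod 353), so 197⁻¹ ≡ 310.
x = 25 + 197·((295 − 25)·310 mod 353) = 25 + 197·39 = 7708.
Check: 7708 mod 197 = 25, 7708 mod 353 = 295. ✓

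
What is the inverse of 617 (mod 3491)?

Apply the Euclidean algorithm and back-substitute:
3491 = 5×617 + 406
617 = 1×406 + 211
406 = 1×211 + 195
211 = 1×195 + 16
195 = 12×16 + 3
16 = 5×3 + 1
3 = 3×1 + 0
gcd(617, 3491) = 1, so the inverse exists.
Bézout: 1 = −193×3491 + 1092×617.
So 617⁻¹ ≡ 1092 (mod 3491).

1092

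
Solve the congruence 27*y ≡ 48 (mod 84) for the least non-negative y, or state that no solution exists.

gcd(27, 84) = 3, and 3 | 48, so solutions exist.
Divide through by 3: 9*y ≡ 16 (mod 28).
9⁻¹ ≡ 25 (mod 28).
y ≡ 25*16 ≡ 8 (mod 28).
The smallest non-negative solution is y = 8.

8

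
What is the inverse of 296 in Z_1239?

Run the extended Euclidean algorithm:
1239 = 4*296 + 55
296 = 5*55 + 21
55 = 2*21 + 13
21 = 1*13 + 8
13 = 1*8 + 5
8 = 1*5 + 3
5 = 1*3 + 2
3 = 1*2 + 1
2 = 2*1 + 0
gcd(296, 1239) = 1, so the inverse exists.
Bézout: 1 = −113*1239 + 473*296.
So 296⁻¹ ≡ 473 (mod 1239).

473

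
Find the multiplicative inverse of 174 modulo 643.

By the extended Euclidean algorithm:
643 = 3×174 + 121
174 = 1×121 + 53
121 = 2×53 + 15
53 = 3×15 + 8
15 = 1×8 + 7
8 = 1×7 + 1
7 = 7×1 + 0
gcd(174, 643) = 1, so the inverse exists.
Back-substitute for 1:
1 = 1×8 − 1×7
  = −1×15 + 2×8
  = 2×53 − 7×15
  = −7×121 + 16×53
  = 16×174 − 23×121
  = −23×643 + 85×174
So 174⁻¹ ≡ 85 (mod 643).

85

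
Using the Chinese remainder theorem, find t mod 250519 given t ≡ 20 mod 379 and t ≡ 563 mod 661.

379⁻¹ mod 661: 379*368 ≡ 1 (mod 661), so 379⁻¹ ≡ 368.
t = 20 + 379*((563 − 20)*368 mod 661) = 20 + 379*202 = 76578.

76578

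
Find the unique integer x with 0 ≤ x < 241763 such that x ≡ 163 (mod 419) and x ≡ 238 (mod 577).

419⁻¹ mod 577: 419·493 ≡ 1 (mod 577), so 419⁻¹ ≡ 493.
x = 163 + 419·((238 − 163)·493 mod 577) = 163 + 419·47 = 19856.

19856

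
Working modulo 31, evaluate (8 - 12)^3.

8 - 12 = -4 ≡ 27 (mod 31)
(27)^3 ≡ 29 (mod 31)

29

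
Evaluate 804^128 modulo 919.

804^1 ≡ 804 (mod 919)
804^2 ≡ 804^2 = 646416 ≡ 359 (mod 919)
804^4 ≡ 359^2 = 128881 ≡ 221 (mod 919)
804^8 ≡ 221^2 = 48841 ≡ 134 (mod 919)
804^16 ≡ 134^2 = 17956 ≡ 495 (mod 919)
804^32 ≡ 495^2 = 245025 ≡ 571 (mod 919)
804^64 ≡ 571^2 = 326041 ≡ 715 (mod 919)
804^128 ≡ 715^2 = 511225 ≡ 261 (mod 919)
So 804^128 ≡ 261 (mod 919).

261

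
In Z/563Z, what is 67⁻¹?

521

Run the extended Euclidean algorithm:
563 = 8·67 + 27
67 = 2·27 + 13
27 = 2·13 + 1
13 = 13·1 + 0
gcd(67, 563) = 1, so the inverse exists.
Back-substitute for 1:
1 = 1·27 − 2·13
  = −2·67 + 5·27
  = 5·563 − 42·67
So 67⁻¹ ≡ −42 ≡ 521 (mod 563).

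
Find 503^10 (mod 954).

343

10 in binary is 1010, i.e. 10 = 8 + 2.
503^1 ≡ 503 (mod 954)
503^2 ≡ 503^2 = 253009 ≡ 199 (mod 954)
503^4 ≡ 199^2 = 39601 ≡ 487 (mod 954)
503^8 ≡ 487^2 = 237169 ≡ 577 (mod 954)
503^10 = 503^8 × 503^2 ≡ 577 × 199 (mod 954).
577 × 199 = 114823 ≡ 343 (mod 954).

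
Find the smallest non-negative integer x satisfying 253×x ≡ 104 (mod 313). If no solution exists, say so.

gcd(253, 313) = 1, so a unique solution mod 313 exists.
253⁻¹ ≡ 193 (mod 313).
x ≡ 193×104 ≡ 40 (mod 313).

40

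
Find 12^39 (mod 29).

By square-and-multiply:
39 in binary is 100111, i.e. 39 = 32 + 4 + 2 + 1.
12^1 ≡ 12 (mod 29)
12^2 ≡ 12^2 = 144 ≡ 28 (mod 29)
12^4 ≡ 28^2 = 784 ≡ 1 (mod 29)
12^8 ≡ 1^2 = 1 (mod 29)
12^16 ≡ 1^2 = 1 (mod 29)
12^32 ≡ 1^2 = 1 (mod 29)
12^39 = 12^32 × 12^4 × 12^2 × 12^1 ≡ 1 × 1 × 28 × 12 (mod 29).
Accumulate the product:
1 × 1 = 1
1 × 28 = 28
28 × 12 = 336 ≡ 17

17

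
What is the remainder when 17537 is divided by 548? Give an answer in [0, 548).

1

17537 = 32·548 + 1, so 17537 ≡ 1 (mod 548).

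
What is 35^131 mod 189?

98

Using repeated squaring:
35^1 ≡ 35 (mod 189)
35^2 ≡ 35^2 = 1225 ≡ 91 (mod 189)
35^4 ≡ 91^2 = 8281 ≡ 154 (mod 189)
35^8 ≡ 154^2 = 23716 ≡ 91 (mod 189)
35^16 ≡ 91^2 = 8281 ≡ 154 (mod 189)
35^32 ≡ 154^2 = 23716 ≡ 91 (mod 189)
35^64 ≡ 91^2 = 8281 ≡ 154 (mod 189)
35^128 ≡ 154^2 = 23716 ≡ 91 (mod 189)
35^131 = 35^128 · 35^2 · 35^1 ≡ 91 · 91 · 35 (mod 189).
Accumulate the product:
91 · 91 = 8281 ≡ 154
154 · 35 = 5390 ≡ 98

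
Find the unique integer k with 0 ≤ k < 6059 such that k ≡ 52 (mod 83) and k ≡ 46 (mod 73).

1214

83⁻¹ mod 73: 83·22 ≡ 1 (mod 73), so 83⁻¹ ≡ 22.
k = 52 + 83·((46 − 52)·22 mod 73) = 52 + 83·14 = 1214.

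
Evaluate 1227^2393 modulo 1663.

2393 in binary is 100101011001, i.e. 2393 = 2048 + 256 + 64 + 16 + 8 + 1.
1227^1 ≡ 1227 (mod 1663)
1227^2 ≡ 1227^2 = 1505529 ≡ 514 (mod 1663)
1227^4 ≡ 514^2 = 264196 ≡ 1442 (mod 1663)
1227^8 ≡ 1442^2 = 2079364 ≡ 614 (mod 1663)
1227^16 ≡ 614^2 = 376996 ≡ 1158 (mod 1663)
1227^32 ≡ 1158^2 = 1340964 ≡ 586 (mod 1663)
1227^64 ≡ 586^2 = 343396 ≡ 818 (mod 1663)
1227^128 ≡ 818^2 = 669124 ≡ 598 (mod 1663)
1227^256 ≡ 598^2 = 357604 ≡ 59 (mod 1663)
1227^512 ≡ 59^2 = 3481 ≡ 155 (mod 1663)
1227^1024 ≡ 155^2 = 24025 ≡ 743 (mod 1663)
1227^2048 ≡ 743^2 = 552049 ≡ 1596 (mod 1663)
1227^2393 = 1227^2048 · 1227^256 · 1227^64 · 1227^16 · 1227^8 · 1227^1 ≡ 1596 · 59 · 818 · 1158 · 614 · 1227 (mod 1663).
Accumulate the product:
1596 · 59 = 94164 ≡ 1036
1036 · 818 = 847448 ≡ 981
981 · 1158 = 1135998 ≡ 169
169 · 614 = 103766 ≡ 660
660 · 1227 = 809820 ≡ 1602

1602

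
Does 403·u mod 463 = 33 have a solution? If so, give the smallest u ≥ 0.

gcd(403, 463) = 1, so a unique solution mod 463 exists.
403⁻¹ ≡ 54 (mod 463).
u ≡ 54·33 ≡ 393 (mod 463).

393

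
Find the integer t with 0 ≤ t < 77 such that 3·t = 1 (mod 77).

77 = 25×3 + 2
3 = 1×2 + 1
2 = 2×1 + 0
gcd(3, 77) = 1, so the inverse exists.
Back-substitute for 1:
1 = 1×3 − 1×2
  = −1×77 + 26×3
So 3⁻¹ ≡ 26 (mod 77).

26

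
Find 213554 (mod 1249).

1224

213554 = 170×1249 + 1224, so 213554 ≡ 1224 (mod 1249).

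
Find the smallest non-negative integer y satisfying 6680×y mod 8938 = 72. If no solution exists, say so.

3420

gcd(6680, 8938) = 2, and 2 | 72, so solutions exist.
Divide through by 2: 3340×y = 36 (mod 4469).
3340⁻¹ ≡ 95 (mod 4469).
y ≡ 95×36 ≡ 3420 (mod 4469).
The smallest non-negative solution is y = 3420.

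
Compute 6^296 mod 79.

296 in binary is 100101000, i.e. 296 = 256 + 32 + 8.
6^1 ≡ 6 (mod 79)
6^2 ≡ 6^2 = 36 (mod 79)
6^4 ≡ 36^2 = 1296 ≡ 32 (mod 79)
6^8 ≡ 32^2 = 1024 ≡ 76 (mod 79)
6^16 ≡ 76^2 = 5776 ≡ 9 (mod 79)
6^32 ≡ 9^2 = 81 ≡ 2 (mod 79)
6^64 ≡ 2^2 = 4 (mod 79)
6^128 ≡ 4^2 = 16 (mod 79)
6^256 ≡ 16^2 = 256 ≡ 19 (mod 79)
6^296 = 6^256 × 6^32 × 6^8 ≡ 19 × 2 × 76 (mod 79).
Accumulate the product:
19 × 2 = 38
38 × 76 = 2888 ≡ 44

44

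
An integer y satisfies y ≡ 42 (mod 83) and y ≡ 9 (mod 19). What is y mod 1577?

83⁻¹ mod 19: 83*11 ≡ 1 (mod 19), so 83⁻¹ ≡ 11.
y = 42 + 83*((9 − 42)*11 mod 19) = 42 + 83*17 = 1453.
Check: 1453 mod 83 = 42, 1453 mod 19 = 9. ✓

1453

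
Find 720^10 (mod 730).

Compute successive squares:
10 in binary is 1010, i.e. 10 = 8 + 2.
720^1 ≡ 720 (mod 730)
720^2 ≡ 720^2 = 518400 ≡ 100 (mod 730)
720^4 ≡ 100^2 = 10000 ≡ 510 (mod 730)
720^8 ≡ 510^2 = 260100 ≡ 220 (mod 730)
720^10 = 720^8 · 720^2 ≡ 220 · 100 (mod 730).
220 · 100 = 22000 ≡ 100 (mod 730).

100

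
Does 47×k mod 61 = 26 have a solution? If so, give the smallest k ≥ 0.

33

gcd(47, 61) = 1, so a unique solution mod 61 exists.
47⁻¹ ≡ 13 (mod 61).
k ≡ 13×26 ≡ 33 (mod 61).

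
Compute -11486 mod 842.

302

-11486 = -14*842 + 302, so -11486 ≡ 302 (mod 842).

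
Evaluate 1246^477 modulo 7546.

3430

By square-and-multiply:
477 in binary is 111011101, i.e. 477 = 256 + 128 + 64 + 16 + 8 + 4 + 1.
1246^1 ≡ 1246 (mod 7546)
1246^2 ≡ 1246^2 = 1552516 ≡ 5586 (mod 7546)
1246^4 ≡ 5586^2 = 31203396 ≡ 686 (mod 7546)
1246^8 ≡ 686^2 = 470596 ≡ 2744 (mod 7546)
1246^16 ≡ 2744^2 = 7529536 ≡ 6174 (mod 7546)
1246^32 ≡ 6174^2 = 38118276 ≡ 3430 (mod 7546)
1246^64 ≡ 3430^2 = 11764900 ≡ 686 (mod 7546)
1246^128 ≡ 686^2 = 470596 ≡ 2744 (mod 7546)
1246^256 ≡ 2744^2 = 7529536 ≡ 6174 (mod 7546)
1246^477 = 1246^256 × 1246^128 × 1246^64 × 1246^16 × 1246^8 × 1246^4 × 1246^1 ≡ 6174 × 2744 × 686 × 6174 × 2744 × 686 × 1246 (mod 7546).
Accumulate the product:
6174 × 2744 = 16941456 ≡ 686
686 × 686 = 470596 ≡ 2744
2744 × 6174 = 16941456 ≡ 686
686 × 2744 = 1882384 ≡ 3430
3430 × 686 = 2352980 ≡ 6174
6174 × 1246 = 7692804 ≡ 3430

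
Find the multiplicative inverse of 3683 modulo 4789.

2611

Run the extended Euclidean algorithm:
4789 = 1*3683 + 1106
3683 = 3*1106 + 365
1106 = 3*365 + 11
365 = 33*11 + 2
11 = 5*2 + 1
2 = 2*1 + 0
gcd(3683, 4789) = 1, so the inverse exists.
Bézout: 1 = 1675*4789 − 2178*3683.
So 3683⁻¹ ≡ −2178 ≡ 2611 (mod 4789).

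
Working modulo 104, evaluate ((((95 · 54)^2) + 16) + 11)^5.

39

95 · 54 = 5130 ≡ 34 (mod 104)
(34)^2 ≡ 12 (mod 104)
12 + 16 = 28
28 + 11 = 39
(39)^5 ≡ 39 (mod 104)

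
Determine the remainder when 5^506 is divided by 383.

By square-and-multiply:
5^1 ≡ 5 (mod 383)
5^2 ≡ 5^2 = 25 (mod 383)
5^4 ≡ 25^2 = 625 ≡ 242 (mod 383)
5^8 ≡ 242^2 = 58564 ≡ 348 (mod 383)
5^16 ≡ 348^2 = 121104 ≡ 76 (mod 383)
5^32 ≡ 76^2 = 5776 ≡ 31 (mod 383)
5^64 ≡ 31^2 = 961 ≡ 195 (mod 383)
5^128 ≡ 195^2 = 38025 ≡ 108 (mod 383)
5^256 ≡ 108^2 = 11664 ≡ 174 (mod 383)
5^506 = 5^256 · 5^128 · 5^64 · 5^32 · 5^16 · 5^8 · 5^2 ≡ 174 · 108 · 195 · 31 · 76 · 348 · 25 (mod 383).
Accumulate the product:
174 · 108 = 18792 ≡ 25
25 · 195 = 4875 ≡ 279
279 · 31 = 8649 ≡ 223
223 · 76 = 16948 ≡ 96
96 · 348 = 33408 ≡ 87
87 · 25 = 2175 ≡ 260

260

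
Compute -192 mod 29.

-192 = -7*29 + 11, so -192 ≡ 11 (mod 29).

11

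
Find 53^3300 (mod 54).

1

By square-and-multiply:
3300 in binary is 110011100100, i.e. 3300 = 2048 + 1024 + 128 + 64 + 32 + 4.
53^1 ≡ 53 (mod 54)
53^2 ≡ 53^2 = 2809 ≡ 1 (mod 54)
53^4 ≡ 1^2 = 1 (mod 54)
53^8 ≡ 1^2 = 1 (mod 54)
53^16 ≡ 1^2 = 1 (mod 54)
53^32 ≡ 1^2 = 1 (mod 54)
53^64 ≡ 1^2 = 1 (mod 54)
53^128 ≡ 1^2 = 1 (mod 54)
53^256 ≡ 1^2 = 1 (mod 54)
53^512 ≡ 1^2 = 1 (mod 54)
53^1024 ≡ 1^2 = 1 (mod 54)
53^2048 ≡ 1^2 = 1 (mod 54)
53^3300 = 53^2048 × 53^1024 × 53^128 × 53^64 × 53^32 × 53^4 ≡ 1 × 1 × 1 × 1 × 1 × 1 (mod 54).
Accumulate the product:
1 × 1 = 1
1 × 1 = 1
1 × 1 = 1
1 × 1 = 1
1 × 1 = 1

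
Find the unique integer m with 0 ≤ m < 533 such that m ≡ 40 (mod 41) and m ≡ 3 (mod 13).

41⁻¹ mod 13: 41·7 ≡ 1 (mod 13), so 41⁻¹ ≡ 7.
m = 40 + 41·((3 − 40)·7 mod 13) = 40 + 41·1 = 81.

81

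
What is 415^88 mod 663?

88 in binary is 1011000, i.e. 88 = 64 + 16 + 8.
415^1 ≡ 415 (mod 663)
415^2 ≡ 415^2 = 172225 ≡ 508 (mod 663)
415^4 ≡ 508^2 = 258064 ≡ 157 (mod 663)
415^8 ≡ 157^2 = 24649 ≡ 118 (mod 663)
415^16 ≡ 118^2 = 13924 ≡ 1 (mod 663)
415^32 ≡ 1^2 = 1 (mod 663)
415^64 ≡ 1^2 = 1 (mod 663)
415^88 = 415^64 × 415^16 × 415^8 ≡ 1 × 1 × 118 (mod 663).
Accumulate the product:
1 × 1 = 1
1 × 118 = 118

118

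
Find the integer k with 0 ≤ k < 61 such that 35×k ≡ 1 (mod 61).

By the extended Euclidean algorithm:
61 = 1*35 + 26
35 = 1*26 + 9
26 = 2*9 + 8
9 = 1*8 + 1
8 = 8*1 + 0
gcd(35, 61) = 1, so the inverse exists.
Bézout: 1 = −4*61 + 7*35.
So 35⁻¹ ≡ 7 (mod 61).

7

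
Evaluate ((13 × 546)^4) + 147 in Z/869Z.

580

13 × 546 = 7098 ≡ 146 (mod 869)
(146)^4 ≡ 433 (mod 869)
433 + 147 = 580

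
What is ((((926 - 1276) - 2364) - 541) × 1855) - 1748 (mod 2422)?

926 - 1276 = -350 ≡ 2072 (mod 2422)
2072 - 2364 = -292 ≡ 2130 (mod 2422)
2130 - 541 = 1589
1589 × 1855 = 2947595 ≡ 21 (mod 2422)
21 - 1748 = -1727 ≡ 695 (mod 2422)

695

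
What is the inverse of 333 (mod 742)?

742 = 2·333 + 76
333 = 4·76 + 29
76 = 2·29 + 18
29 = 1·18 + 11
18 = 1·11 + 7
11 = 1·7 + 4
7 = 1·4 + 3
4 = 1·3 + 1
3 = 3·1 + 0
gcd(333, 742) = 1, so the inverse exists.
Bézout: 1 = −92·742 + 205·333.
So 333⁻¹ ≡ 205 (mod 742).

205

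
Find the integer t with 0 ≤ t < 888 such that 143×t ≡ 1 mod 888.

503

Run the extended Euclidean algorithm:
888 = 6*143 + 30
143 = 4*30 + 23
30 = 1*23 + 7
23 = 3*7 + 2
7 = 3*2 + 1
2 = 2*1 + 0
gcd(143, 888) = 1, so the inverse exists.
Back-substitute for 1:
1 = 1*7 − 3*2
  = −3*23 + 10*7
  = 10*30 − 13*23
  = −13*143 + 62*30
  = 62*888 − 385*143
So 143⁻¹ ≡ −385 ≡ 503 (mod 888).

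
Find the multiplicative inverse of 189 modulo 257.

By the extended Euclidean algorithm:
257 = 1×189 + 68
189 = 2×68 + 53
68 = 1×53 + 15
53 = 3×15 + 8
15 = 1×8 + 7
8 = 1×7 + 1
7 = 7×1 + 0
gcd(189, 257) = 1, so the inverse exists.
Bézout: 1 = −25×257 + 34×189.
So 189⁻¹ ≡ 34 (mod 257).

34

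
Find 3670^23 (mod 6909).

23 in binary is 10111, i.e. 23 = 16 + 4 + 2 + 1.
3670^1 ≡ 3670 (mod 6909)
3670^2 ≡ 3670^2 = 13468900 ≡ 3259 (mod 6909)
3670^4 ≡ 3259^2 = 10621081 ≡ 1948 (mod 6909)
3670^8 ≡ 1948^2 = 3794704 ≡ 1663 (mod 6909)
3670^16 ≡ 1663^2 = 2765569 ≡ 1969 (mod 6909)
3670^23 = 3670^16 * 3670^4 * 3670^2 * 3670^1 ≡ 1969 * 1948 * 3259 * 3670 (mod 6909).
Accumulate the product:
1969 * 1948 = 3835612 ≡ 1117
1117 * 3259 = 3640303 ≡ 6169
6169 * 3670 = 22640230 ≡ 6346

6346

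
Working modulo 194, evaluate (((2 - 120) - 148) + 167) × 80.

2 - 120 = -118 ≡ 76 (mod 194)
76 - 148 = -72 ≡ 122 (mod 194)
122 + 167 = 289 ≡ 95 (mod 194)
95 × 80 = 7600 ≡ 34 (mod 194)

34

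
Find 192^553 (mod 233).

Compute successive squares:
553 in binary is 1000101001, i.e. 553 = 512 + 32 + 8 + 1.
192^1 ≡ 192 (mod 233)
192^2 ≡ 192^2 = 36864 ≡ 50 (mod 233)
192^4 ≡ 50^2 = 2500 ≡ 170 (mod 233)
192^8 ≡ 170^2 = 28900 ≡ 8 (mod 233)
192^16 ≡ 8^2 = 64 (mod 233)
192^32 ≡ 64^2 = 4096 ≡ 135 (mod 233)
192^64 ≡ 135^2 = 18225 ≡ 51 (mod 233)
192^128 ≡ 51^2 = 2601 ≡ 38 (mod 233)
192^256 ≡ 38^2 = 1444 ≡ 46 (mod 233)
192^512 ≡ 46^2 = 2116 ≡ 19 (mod 233)
192^553 = 192^512 × 192^32 × 192^8 × 192^1 ≡ 19 × 135 × 8 × 192 (mod 233).
Accumulate the product:
19 × 135 = 2565 ≡ 2
2 × 8 = 16
16 × 192 = 3072 ≡ 43

43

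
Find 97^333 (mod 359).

333 in binary is 101001101, i.e. 333 = 256 + 64 + 8 + 4 + 1.
97^1 ≡ 97 (mod 359)
97^2 ≡ 97^2 = 9409 ≡ 75 (mod 359)
97^4 ≡ 75^2 = 5625 ≡ 240 (mod 359)
97^8 ≡ 240^2 = 57600 ≡ 160 (mod 359)
97^16 ≡ 160^2 = 25600 ≡ 111 (mod 359)
97^32 ≡ 111^2 = 12321 ≡ 115 (mod 359)
97^64 ≡ 115^2 = 13225 ≡ 301 (mod 359)
97^128 ≡ 301^2 = 90601 ≡ 133 (mod 359)
97^256 ≡ 133^2 = 17689 ≡ 98 (mod 359)
97^333 = 97^256 · 97^64 · 97^8 · 97^4 · 97^1 ≡ 98 · 301 · 160 · 240 · 97 (mod 359).
Accumulate the product:
98 · 301 = 29498 ≡ 60
60 · 160 = 9600 ≡ 266
266 · 240 = 63840 ≡ 297
297 · 97 = 28809 ≡ 89

89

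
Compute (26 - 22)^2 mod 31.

16

26 - 22 = 4
(4)^2 ≡ 16 (mod 31)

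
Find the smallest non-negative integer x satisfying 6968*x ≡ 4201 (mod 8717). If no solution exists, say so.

3297

gcd(6968, 8717) = 1, so a unique solution mod 8717 exists.
6968⁻¹ ≡ 4047 (mod 8717).
x ≡ 4047*4201 ≡ 3297 (mod 8717).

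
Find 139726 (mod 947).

517

139726 = 147×947 + 517, so 139726 ≡ 517 (mod 947).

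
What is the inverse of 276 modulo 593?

376

593 = 2*276 + 41
276 = 6*41 + 30
41 = 1*30 + 11
30 = 2*11 + 8
11 = 1*8 + 3
8 = 2*3 + 2
3 = 1*2 + 1
2 = 2*1 + 0
gcd(276, 593) = 1, so the inverse exists.
Back-substitute for 1:
1 = 1*3 − 1*2
  = −1*8 + 3*3
  = 3*11 − 4*8
  = −4*30 + 11*11
  = 11*41 − 15*30
  = −15*276 + 101*41
  = 101*593 − 217*276
So 276⁻¹ ≡ −217 ≡ 376 (mod 593).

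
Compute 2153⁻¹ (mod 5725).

5725 = 2·2153 + 1419
2153 = 1·1419 + 734
1419 = 1·734 + 685
734 = 1·685 + 49
685 = 13·49 + 48
49 = 1·48 + 1
48 = 48·1 + 0
gcd(2153, 5725) = 1, so the inverse exists.
Bézout: 1 = −44·5725 + 117·2153.
So 2153⁻¹ ≡ 117 (mod 5725).

117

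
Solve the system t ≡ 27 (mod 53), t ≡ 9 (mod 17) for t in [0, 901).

53⁻¹ mod 17: 53*9 ≡ 1 (mod 17), so 53⁻¹ ≡ 9.
t = 27 + 53*((9 − 27)*9 mod 17) = 27 + 53*8 = 451.

451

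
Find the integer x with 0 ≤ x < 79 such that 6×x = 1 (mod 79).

Apply the Euclidean algorithm and back-substitute:
79 = 13*6 + 1
6 = 6*1 + 0
gcd(6, 79) = 1, so the inverse exists.
Bézout: 1 = 1*79 − 13*6.
So 6⁻¹ ≡ −13 ≡ 66 (mod 79).

66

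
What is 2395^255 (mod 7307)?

Using repeated squaring:
255 in binary is 11111111, i.e. 255 = 128 + 64 + 32 + 16 + 8 + 4 + 2 + 1.
2395^1 ≡ 2395 (mod 7307)
2395^2 ≡ 2395^2 = 5736025 ≡ 30 (mod 7307)
2395^4 ≡ 30^2 = 900 (mod 7307)
2395^8 ≡ 900^2 = 810000 ≡ 6230 (mod 7307)
2395^16 ≡ 6230^2 = 38812900 ≡ 5423 (mod 7307)
2395^32 ≡ 5423^2 = 29408929 ≡ 5561 (mod 7307)
2395^64 ≡ 5561^2 = 30924721 ≡ 1497 (mod 7307)
2395^128 ≡ 1497^2 = 2241009 ≡ 5067 (mod 7307)
2395^255 = 2395^128 × 2395^64 × 2395^32 × 2395^16 × 2395^8 × 2395^4 × 2395^2 × 2395^1 ≡ 5067 × 1497 × 5561 × 5423 × 6230 × 900 × 30 × 2395 (mod 7307).
Accumulate the product:
5067 × 1497 = 7585299 ≡ 633
633 × 5561 = 3520113 ≡ 5446
5446 × 5423 = 29533658 ≡ 6071
6071 × 6230 = 37822330 ≡ 1298
1298 × 900 = 1168200 ≡ 6387
6387 × 30 = 191610 ≡ 1628
1628 × 2395 = 3899060 ≡ 4429

4429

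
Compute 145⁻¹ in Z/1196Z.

33

By the extended Euclidean algorithm:
1196 = 8*145 + 36
145 = 4*36 + 1
36 = 36*1 + 0
gcd(145, 1196) = 1, so the inverse exists.
Back-substitute for 1:
1 = 1*145 − 4*36
  = −4*1196 + 33*145
So 145⁻¹ ≡ 33 (mod 1196).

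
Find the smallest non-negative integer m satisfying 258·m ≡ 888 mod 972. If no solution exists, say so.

124

gcd(258, 972) = 6, and 6 | 888, so solutions exist.
Divide through by 6: 43·m ≡ 148 mod 162.
43⁻¹ ≡ 49 (mod 162).
m ≡ 49·148 ≡ 124 (mod 162).
The smallest non-negative solution is m = 124.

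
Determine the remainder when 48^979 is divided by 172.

Using repeated squaring:
979 in binary is 1111010011, i.e. 979 = 512 + 256 + 128 + 64 + 16 + 2 + 1.
48^1 ≡ 48 (mod 172)
48^2 ≡ 48^2 = 2304 ≡ 68 (mod 172)
48^4 ≡ 68^2 = 4624 ≡ 152 (mod 172)
48^8 ≡ 152^2 = 23104 ≡ 56 (mod 172)
48^16 ≡ 56^2 = 3136 ≡ 40 (mod 172)
48^32 ≡ 40^2 = 1600 ≡ 52 (mod 172)
48^64 ≡ 52^2 = 2704 ≡ 124 (mod 172)
48^128 ≡ 124^2 = 15376 ≡ 68 (mod 172)
48^256 ≡ 68^2 = 4624 ≡ 152 (mod 172)
48^512 ≡ 152^2 = 23104 ≡ 56 (mod 172)
48^979 = 48^512 × 48^256 × 48^128 × 48^64 × 48^16 × 48^2 × 48^1 ≡ 56 × 152 × 68 × 124 × 40 × 68 × 48 (mod 172).
Accumulate the product:
56 × 152 = 8512 ≡ 84
84 × 68 = 5712 ≡ 36
36 × 124 = 4464 ≡ 164
164 × 40 = 6560 ≡ 24
24 × 68 = 1632 ≡ 84
84 × 48 = 4032 ≡ 76

76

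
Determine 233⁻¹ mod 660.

660 = 2×233 + 194
233 = 1×194 + 39
194 = 4×39 + 38
39 = 1×38 + 1
38 = 38×1 + 0
gcd(233, 660) = 1, so the inverse exists.
Back-substitute for 1:
1 = 1×39 − 1×38
  = −1×194 + 5×39
  = 5×233 − 6×194
  = −6×660 + 17×233
So 233⁻¹ ≡ 17 (mod 660).

17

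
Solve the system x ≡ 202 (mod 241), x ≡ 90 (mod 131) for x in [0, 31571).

241⁻¹ mod 131: 241×106 ≡ 1 (mod 131), so 241⁻¹ ≡ 106.
x = 202 + 241×((90 − 202)×106 mod 131) = 202 + 241×49 = 12011.

12011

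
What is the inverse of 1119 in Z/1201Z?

952

By the extended Euclidean algorithm:
1201 = 1·1119 + 82
1119 = 13·82 + 53
82 = 1·53 + 29
53 = 1·29 + 24
29 = 1·24 + 5
24 = 4·5 + 4
5 = 1·4 + 1
4 = 4·1 + 0
gcd(1119, 1201) = 1, so the inverse exists.
Back-substitute for 1:
1 = 1·5 − 1·4
  = −1·24 + 5·5
  = 5·29 − 6·24
  = −6·53 + 11·29
  = 11·82 − 17·53
  = −17·1119 + 232·82
  = 232·1201 − 249·1119
So 1119⁻¹ ≡ −249 ≡ 952 (mod 1201).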